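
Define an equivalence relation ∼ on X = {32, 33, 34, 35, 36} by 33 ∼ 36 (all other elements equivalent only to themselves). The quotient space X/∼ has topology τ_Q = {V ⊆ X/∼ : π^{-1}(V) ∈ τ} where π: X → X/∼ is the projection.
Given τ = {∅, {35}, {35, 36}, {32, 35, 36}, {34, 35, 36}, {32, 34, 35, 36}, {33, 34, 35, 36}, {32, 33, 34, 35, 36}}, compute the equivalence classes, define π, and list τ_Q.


X/∼ = {[32], [33=36], [34], [35]}; |τ_Q| = 4.

Equivalence classes: [32], [33=36], [34], [35].
Quotient map π: X → X/∼ sends 32 ↦ [32], 33 ↦ [33=36], 34 ↦ [34], 35 ↦ [35], 36 ↦ [33=36].
For each subset V ⊆ X/∼, compute π^{-1}(V) ⊆ X and check whether π^{-1}(V) ∈ τ. V is open in τ_Q iff π^{-1}(V) ∈ τ.
  V = {}: π^{-1}(V) = ∅ ∈ τ ✓.
  V = {[32]}: π^{-1}(V) = {32} ∉ τ ✗.
  V = {[33=36]}: π^{-1}(V) = {33, 36} ∉ τ ✗.
  V = {[32], [33=36]}: π^{-1}(V) = {32, 33, 36} ∉ τ ✗.
  V = {[34]}: π^{-1}(V) = {34} ∉ τ ✗.
  V = {[32], [34]}: π^{-1}(V) = {32, 34} ∉ τ ✗.
  V = {[33=36], [34]}: π^{-1}(V) = {33, 34, 36} ∉ τ ✗.
  V = {[32], [33=36], [34]}: π^{-1}(V) = {32, 33, 34, 36} ∉ τ ✗.
  V = {[35]}: π^{-1}(V) = {35} ∈ τ ✓.
  V = {[32], [35]}: π^{-1}(V) = {32, 35} ∉ τ ✗.
  V = {[33=36], [35]}: π^{-1}(V) = {33, 35, 36} ∉ τ ✗.
  V = {[32], [33=36], [35]}: π^{-1}(V) = {32, 33, 35, 36} ∉ τ ✗.
  V = {[34], [35]}: π^{-1}(V) = {34, 35} ∉ τ ✗.
  V = {[32], [34], [35]}: π^{-1}(V) = {32, 34, 35} ∉ τ ✗.
  V = {[33=36], [34], [35]}: π^{-1}(V) = {33, 34, 35, 36} ∈ τ ✓.
  V = {[32], [33=36], [34], [35]}: π^{-1}(V) = {32, 33, 34, 35, 36} ∈ τ ✓.
Open sets in the quotient: τ_Q = {{}, {[35]}, {[33=36], [34], [35]}, {[32], [33=36], [34], [35]}} (4 elements).


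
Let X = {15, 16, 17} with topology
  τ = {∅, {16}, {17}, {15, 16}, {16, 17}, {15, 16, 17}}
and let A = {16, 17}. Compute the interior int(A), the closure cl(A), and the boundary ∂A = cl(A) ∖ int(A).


int(A) = {16, 17}, cl(A) = {15, 16, 17}, ∂A = {15}.

Closed sets in (X, τ) are complements of opens:
  closed(X, τ) = {∅, {15}, {17}, {15, 16}, {15, 17}, {15, 16, 17}}.
int(A) = ⋃ {U ∈ τ : U ⊆ A}. Opens contained in A: ∅, {16}, {17}, {16, 17}.
Taking the union of these: int(A) = {16, 17}.
cl(A) = ⋂ {C closed : A ⊆ C}. Closed sets containing A: {15, 16, 17}.
Intersecting these: cl(A) = {15, 16, 17}.
∂A = cl(A) ∖ int(A) = {15, 16, 17} ∖ {16, 17} = {15}.


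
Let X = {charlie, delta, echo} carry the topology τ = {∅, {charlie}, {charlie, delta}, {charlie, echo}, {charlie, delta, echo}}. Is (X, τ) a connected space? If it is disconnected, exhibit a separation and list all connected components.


(X, τ) is connected.

Find clopen sets (U ∈ τ with X ∖ U ∈ τ):
  U = ∅, X ∖ U = {charlie, delta, echo} — both open, so U is clopen.
  U = {charlie, delta, echo}, X ∖ U = ∅ — both open, so U is clopen.
Only trivial clopens (∅ and X) exist, so (X, τ) is connected.
Compute connected components by grouping points that agree on all clopens:
  component: {charlie, delta, echo}


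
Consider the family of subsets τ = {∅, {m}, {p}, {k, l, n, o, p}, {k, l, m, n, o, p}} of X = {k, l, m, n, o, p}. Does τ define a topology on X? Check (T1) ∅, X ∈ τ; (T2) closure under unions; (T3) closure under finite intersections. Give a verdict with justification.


τ is NOT a topology on X.

Axiom (T1): ∅ ∈ τ? Yes; X ∈ τ? Yes.
Axiom (T2/T3): check pairwise unions and intersections of members of τ.
Counterexample for (T2): {m} ∪ {p} = {m, p} ∉ τ. Therefore τ is NOT a topology.


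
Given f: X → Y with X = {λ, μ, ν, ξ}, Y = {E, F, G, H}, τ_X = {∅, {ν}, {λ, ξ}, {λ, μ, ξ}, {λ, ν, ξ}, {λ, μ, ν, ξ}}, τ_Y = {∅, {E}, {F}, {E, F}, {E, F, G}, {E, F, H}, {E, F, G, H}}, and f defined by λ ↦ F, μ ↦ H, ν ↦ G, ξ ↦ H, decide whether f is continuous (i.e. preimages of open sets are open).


f is NOT continuous.

Compute f^{-1}(U) for each U ∈ τ_Y:
  U = ∅: f^{-1}(U) = ∅ ∈ τ_X ✓.
  U = {E}: f^{-1}(U) = ∅ ∈ τ_X ✓.
  U = {F}: f^{-1}(U) = {λ} ∉ τ_X ✗.
  U = {E, F}: f^{-1}(U) = {λ} ∉ τ_X ✗.
  U = {E, F, G}: f^{-1}(U) = {λ, ν} ∉ τ_X ✗.
  U = {E, F, H}: f^{-1}(U) = {λ, μ, ξ} ∈ τ_X ✓.
  U = {E, F, G, H}: f^{-1}(U) = {λ, μ, ν, ξ} ∈ τ_X ✓.
Found U = {F} with f^{-1}(U) = {λ} not in τ_X. Therefore f is NOT continuous.


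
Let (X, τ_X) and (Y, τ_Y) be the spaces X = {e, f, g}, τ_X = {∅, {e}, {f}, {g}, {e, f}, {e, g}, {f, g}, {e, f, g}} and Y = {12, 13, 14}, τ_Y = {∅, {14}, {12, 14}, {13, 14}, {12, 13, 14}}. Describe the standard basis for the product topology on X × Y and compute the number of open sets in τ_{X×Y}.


Basis B = {∅ × ∅, {e} × {14}, {f} × {14}, {g} × {14}, {e} × {12, 14}, {e} × {13, 14}, {e, f} × {14}, {e, g} × {14}, {f} × {12, 14}, {f} × {13, 14}, {f, g} × {14}, {g} × {12, 14}, {g} × {13, 14}, {e} × {12, 13, 14}, {e, f, g} × {14}, {f} × {12, 13, 14}, {g} × {12, 13, 14}, {e, f} × {12, 14}, {e, g} × {12, 14}, {e, f} × {13, 14}, {e, g} × {13, 14}, {f, g} × {12, 14}, {f, g} × {13, 14}, {e, f} × {12, 13, 14}, {e, g} × {12, 13, 14}, {e, f, g} × {12, 14}, {e, f, g} × {13, 14}, {f, g} × {12, 13, 14}, {e, f, g} × {12, 13, 14}}; |τ_{X×Y}| = 125.

Enumerate products U × V with U ∈ τ_X, V ∈ τ_Y (deduplicated):
  ∅ × ∅ = {} (∅)
  {e} × {14} = {(e,14)}
  {f} × {14} = {(f,14)}
  {g} × {14} = {(g,14)}
  {e} × {12, 14} = {(e,12), (e,14)}
  {e} × {13, 14} = {(e,13), (e,14)}
  {e, f} × {14} = {(e,14), (f,14)}
  {e, g} × {14} = {(e,14), (g,14)}
  {f} × {12, 14} = {(f,12), (f,14)}
  {f} × {13, 14} = {(f,13), (f,14)}
  {f, g} × {14} = {(f,14), (g,14)}
  {g} × {12, 14} = {(g,12), (g,14)}
  {g} × {13, 14} = {(g,13), (g,14)}
  {e} × {12, 13, 14} = {(e,12), (e,13), (e,14)}
  {e, f, g} × {14} = {(e,14), (f,14), (g,14)}
  {f} × {12, 13, 14} = {(f,12), (f,13), (f,14)}
  {g} × {12, 13, 14} = {(g,12), (g,13), (g,14)}
  {e, f} × {12, 14} = {(e,12), (e,14), (f,12), (f,14)}
  {e, g} × {12, 14} = {(e,12), (e,14), (g,12), (g,14)}
  {e, f} × {13, 14} = {(e,13), (e,14), (f,13), (f,14)}
  {e, g} × {13, 14} = {(e,13), (e,14), (g,13), (g,14)}
  {f, g} × {12, 14} = {(f,12), (f,14), (g,12), (g,14)}
  {f, g} × {13, 14} = {(f,13), (f,14), (g,13), (g,14)}
  {e, f} × {12, 13, 14} = {(e,12), (e,13), (e,14), (f,12), (f,13), (f,14)}
  {e, g} × {12, 13, 14} = {(e,12), (e,13), (e,14), (g,12), (g,13), (g,14)}
  {e, f, g} × {12, 14} = {(e,12), (e,14), (f,12), (f,14), (g,12), (g,14)}
  {e, f, g} × {13, 14} = {(e,13), (e,14), (f,13), (f,14), (g,13), (g,14)}
  {f, g} × {12, 13, 14} = {(f,12), (f,13), (f,14), (g,12), (g,13), (g,14)}
  {e, f, g} × {12, 13, 14} = {(e,12), (e,13), (e,14), (f,12), (f,13), (f,14), (g,12), (g,13), (g,14)}
These 29 distinct sets form the basis B.
Close under arbitrary unions to get τ_{X×Y}; counting gives |τ_{X×Y}| = 125.


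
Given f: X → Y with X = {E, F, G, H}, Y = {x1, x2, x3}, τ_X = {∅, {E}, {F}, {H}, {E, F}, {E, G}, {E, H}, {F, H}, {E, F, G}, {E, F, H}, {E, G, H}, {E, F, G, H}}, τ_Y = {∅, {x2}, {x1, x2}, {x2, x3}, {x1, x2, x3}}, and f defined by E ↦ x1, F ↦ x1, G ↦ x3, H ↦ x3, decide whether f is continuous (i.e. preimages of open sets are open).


f is NOT continuous.

Compute f^{-1}(U) for each U ∈ τ_Y:
  U = ∅: f^{-1}(U) = ∅ ∈ τ_X ✓.
  U = {x2}: f^{-1}(U) = ∅ ∈ τ_X ✓.
  U = {x1, x2}: f^{-1}(U) = {E, F} ∈ τ_X ✓.
  U = {x2, x3}: f^{-1}(U) = {G, H} ∉ τ_X ✗.
  U = {x1, x2, x3}: f^{-1}(U) = {E, F, G, H} ∈ τ_X ✓.
Found U = {x2, x3} with f^{-1}(U) = {G, H} not in τ_X. Therefore f is NOT continuous.


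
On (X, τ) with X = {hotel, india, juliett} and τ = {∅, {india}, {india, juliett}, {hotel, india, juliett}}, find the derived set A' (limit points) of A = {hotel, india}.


A' = {hotel, juliett}

For each x ∈ X, list the open sets U ∈ τ with x ∈ U, then check whether U ∩ (A ∖ {x}) ≠ ∅ for every such U.
  x = hotel: opens ∋ x are {hotel, india, juliett}; each meets A ∖ {hotel}, so x IS a limit point.
  x = india: open {india} ∋ x has {india} ∩ (A ∖ {india}) = ∅, so x is NOT a limit point.
  x = juliett: opens ∋ x are {india, juliett}, {hotel, india, juliett}; each meets A ∖ {juliett}, so x IS a limit point.
Collecting: A' = {hotel, juliett}.


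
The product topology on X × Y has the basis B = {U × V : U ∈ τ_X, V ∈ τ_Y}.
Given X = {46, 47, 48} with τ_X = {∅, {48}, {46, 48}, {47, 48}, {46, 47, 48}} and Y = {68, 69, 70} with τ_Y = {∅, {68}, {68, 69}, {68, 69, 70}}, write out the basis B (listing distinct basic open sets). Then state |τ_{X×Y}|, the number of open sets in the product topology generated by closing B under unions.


Basis B = {∅ × ∅, {48} × {68}, {46, 48} × {68}, {47, 48} × {68}, {48} × {68, 69}, {46, 47, 48} × {68}, {48} × {68, 69, 70}, {46, 48} × {68, 69}, {47, 48} × {68, 69}, {46, 48} × {68, 69, 70}, {46, 47, 48} × {68, 69}, {47, 48} × {68, 69, 70}, {46, 47, 48} × {68, 69, 70}}; |τ_{X×Y}| = 30.

Enumerate products U × V with U ∈ τ_X, V ∈ τ_Y (deduplicated):
  ∅ × ∅ = {} (∅)
  {48} × {68} = {(48,68)}
  {46, 48} × {68} = {(46,68), (48,68)}
  {47, 48} × {68} = {(47,68), (48,68)}
  {48} × {68, 69} = {(48,68), (48,69)}
  {46, 47, 48} × {68} = {(46,68), (47,68), (48,68)}
  {48} × {68, 69, 70} = {(48,68), (48,69), (48,70)}
  {46, 48} × {68, 69} = {(46,68), (46,69), (48,68), (48,69)}
  {47, 48} × {68, 69} = {(47,68), (47,69), (48,68), (48,69)}
  {46, 48} × {68, 69, 70} = {(46,68), (46,69), (46,70), (48,68), (48,69), (48,70)}
  {46, 47, 48} × {68, 69} = {(46,68), (46,69), (47,68), (47,69), (48,68), (48,69)}
  {47, 48} × {68, 69, 70} = {(47,68), (47,69), (47,70), (48,68), (48,69), (48,70)}
  {46, 47, 48} × {68, 69, 70} = {(46,68), (46,69), (46,70), (47,68), (47,69), (47,70), (48,68), (48,69), (48,70)}
These 13 distinct sets form the basis B.
Close under arbitrary unions to get τ_{X×Y}; counting gives |τ_{X×Y}| = 30.


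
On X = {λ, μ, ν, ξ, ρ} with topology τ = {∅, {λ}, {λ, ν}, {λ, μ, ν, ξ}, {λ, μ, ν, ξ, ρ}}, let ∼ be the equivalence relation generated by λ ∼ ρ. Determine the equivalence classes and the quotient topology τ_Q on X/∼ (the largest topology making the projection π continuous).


X/∼ = {[λ=ρ], [μ], [ν], [ξ]}; |τ_Q| = 2.

Equivalence classes: [λ=ρ], [μ], [ν], [ξ].
Quotient map π: X → X/∼ sends λ ↦ [λ=ρ], μ ↦ [μ], ν ↦ [ν], ξ ↦ [ξ], ρ ↦ [λ=ρ].
For each subset V ⊆ X/∼, compute π^{-1}(V) ⊆ X and check whether π^{-1}(V) ∈ τ. V is open in τ_Q iff π^{-1}(V) ∈ τ.
  V = {}: π^{-1}(V) = ∅ ∈ τ ✓.
  V = {[λ=ρ]}: π^{-1}(V) = {λ, ρ} ∉ τ ✗.
  V = {[μ]}: π^{-1}(V) = {μ} ∉ τ ✗.
  V = {[λ=ρ], [μ]}: π^{-1}(V) = {λ, μ, ρ} ∉ τ ✗.
  V = {[ν]}: π^{-1}(V) = {ν} ∉ τ ✗.
  V = {[λ=ρ], [ν]}: π^{-1}(V) = {λ, ν, ρ} ∉ τ ✗.
  V = {[μ], [ν]}: π^{-1}(V) = {μ, ν} ∉ τ ✗.
  V = {[λ=ρ], [μ], [ν]}: π^{-1}(V) = {λ, μ, ν, ρ} ∉ τ ✗.
  V = {[ξ]}: π^{-1}(V) = {ξ} ∉ τ ✗.
  V = {[λ=ρ], [ξ]}: π^{-1}(V) = {λ, ξ, ρ} ∉ τ ✗.
  V = {[μ], [ξ]}: π^{-1}(V) = {μ, ξ} ∉ τ ✗.
  V = {[λ=ρ], [μ], [ξ]}: π^{-1}(V) = {λ, μ, ξ, ρ} ∉ τ ✗.
  V = {[ν], [ξ]}: π^{-1}(V) = {ν, ξ} ∉ τ ✗.
  V = {[λ=ρ], [ν], [ξ]}: π^{-1}(V) = {λ, ν, ξ, ρ} ∉ τ ✗.
  V = {[μ], [ν], [ξ]}: π^{-1}(V) = {μ, ν, ξ} ∉ τ ✗.
  V = {[λ=ρ], [μ], [ν], [ξ]}: π^{-1}(V) = {λ, μ, ν, ξ, ρ} ∈ τ ✓.
Open sets in the quotient: τ_Q = {{}, {[λ=ρ], [μ], [ν], [ξ]}} (2 elements).


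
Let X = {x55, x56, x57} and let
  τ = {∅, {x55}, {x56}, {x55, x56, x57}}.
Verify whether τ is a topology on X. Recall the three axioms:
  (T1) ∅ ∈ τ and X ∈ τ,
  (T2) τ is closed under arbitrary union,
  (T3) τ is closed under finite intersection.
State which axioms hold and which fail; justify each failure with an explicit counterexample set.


τ is NOT a topology on X.

Axiom (T1): ∅ ∈ τ? Yes; X ∈ τ? Yes.
Axiom (T2/T3): check pairwise unions and intersections of members of τ.
Counterexample for (T2): {x55} ∪ {x56} = {x55, x56} ∉ τ. Therefore τ is NOT a topology.


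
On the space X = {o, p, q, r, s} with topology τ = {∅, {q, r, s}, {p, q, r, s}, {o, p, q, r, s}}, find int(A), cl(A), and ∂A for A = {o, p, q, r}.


int(A) = ∅, cl(A) = {o, p, q, r, s}, ∂A = {o, p, q, r, s}.

Closed sets in (X, τ) are complements of opens:
  closed(X, τ) = {∅, {o}, {o, p}, {o, p, q, r, s}}.
int(A) = ⋃ {U ∈ τ : U ⊆ A}. Opens contained in A: ∅.
Taking the union of these: int(A) = ∅.
cl(A) = ⋂ {C closed : A ⊆ C}. Closed sets containing A: {o, p, q, r, s}.
Intersecting these: cl(A) = {o, p, q, r, s}.
∂A = cl(A) ∖ int(A) = {o, p, q, r, s} ∖ ∅ = {o, p, q, r, s}.


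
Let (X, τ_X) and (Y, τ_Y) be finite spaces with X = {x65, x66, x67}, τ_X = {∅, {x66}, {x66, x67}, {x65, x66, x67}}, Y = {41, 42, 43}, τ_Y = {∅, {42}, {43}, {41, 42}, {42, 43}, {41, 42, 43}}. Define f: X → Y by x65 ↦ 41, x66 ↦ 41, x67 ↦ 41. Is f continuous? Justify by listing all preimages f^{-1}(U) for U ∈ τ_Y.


f IS continuous.

Compute f^{-1}(U) for each U ∈ τ_Y:
  U = ∅: f^{-1}(U) = ∅ ∈ τ_X ✓.
  U = {42}: f^{-1}(U) = ∅ ∈ τ_X ✓.
  U = {43}: f^{-1}(U) = ∅ ∈ τ_X ✓.
  U = {41, 42}: f^{-1}(U) = {x65, x66, x67} ∈ τ_X ✓.
  U = {42, 43}: f^{-1}(U) = ∅ ∈ τ_X ✓.
  U = {41, 42, 43}: f^{-1}(U) = {x65, x66, x67} ∈ τ_X ✓.
Every preimage lies in τ_X, so f IS continuous.


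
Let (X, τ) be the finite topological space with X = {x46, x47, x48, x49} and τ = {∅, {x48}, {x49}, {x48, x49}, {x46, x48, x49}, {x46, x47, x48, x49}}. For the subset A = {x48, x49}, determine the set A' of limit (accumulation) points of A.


A' = {x46, x47}

For each x ∈ X, list the open sets U ∈ τ with x ∈ U, then check whether U ∩ (A ∖ {x}) ≠ ∅ for every such U.
  x = x46: opens ∋ x are {x46, x48, x49}, {x46, x47, x48, x49}; each meets A ∖ {x46}, so x IS a limit point.
  x = x47: opens ∋ x are {x46, x47, x48, x49}; each meets A ∖ {x47}, so x IS a limit point.
  x = x48: open {x48} ∋ x has {x48} ∩ (A ∖ {x48}) = ∅, so x is NOT a limit point.
  x = x49: open {x49} ∋ x has {x49} ∩ (A ∖ {x49}) = ∅, so x is NOT a limit point.
Collecting: A' = {x46, x47}.


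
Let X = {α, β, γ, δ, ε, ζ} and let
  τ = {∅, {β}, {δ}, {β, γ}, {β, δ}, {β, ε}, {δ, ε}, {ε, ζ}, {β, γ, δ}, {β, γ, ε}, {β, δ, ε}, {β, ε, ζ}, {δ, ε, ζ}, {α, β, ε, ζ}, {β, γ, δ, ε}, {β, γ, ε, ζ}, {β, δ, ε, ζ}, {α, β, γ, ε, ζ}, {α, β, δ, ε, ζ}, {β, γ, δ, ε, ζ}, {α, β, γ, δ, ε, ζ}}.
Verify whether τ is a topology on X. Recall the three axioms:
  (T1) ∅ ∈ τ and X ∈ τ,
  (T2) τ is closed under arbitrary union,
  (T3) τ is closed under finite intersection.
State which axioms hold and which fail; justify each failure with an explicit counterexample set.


τ is NOT a topology on X.

Axiom (T1): ∅ ∈ τ? Yes; X ∈ τ? Yes.
Axiom (T2/T3): check pairwise unions and intersections of members of τ.
Counterexample for (T3): {β, ε} ∩ {δ, ε} = {ε} ∉ τ. Therefore τ is NOT a topology.


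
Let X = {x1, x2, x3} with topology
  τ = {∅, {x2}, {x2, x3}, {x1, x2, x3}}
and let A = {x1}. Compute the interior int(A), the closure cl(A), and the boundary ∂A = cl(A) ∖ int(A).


int(A) = ∅, cl(A) = {x1}, ∂A = {x1}.

Closed sets in (X, τ) are complements of opens:
  closed(X, τ) = {∅, {x1}, {x1, x3}, {x1, x2, x3}}.
int(A) = ⋃ {U ∈ τ : U ⊆ A}. Opens contained in A: ∅.
Taking the union of these: int(A) = ∅.
cl(A) = ⋂ {C closed : A ⊆ C}. Closed sets containing A: {x1}, {x1, x3}, {x1, x2, x3}.
Intersecting these: cl(A) = {x1}.
∂A = cl(A) ∖ int(A) = {x1} ∖ ∅ = {x1}.


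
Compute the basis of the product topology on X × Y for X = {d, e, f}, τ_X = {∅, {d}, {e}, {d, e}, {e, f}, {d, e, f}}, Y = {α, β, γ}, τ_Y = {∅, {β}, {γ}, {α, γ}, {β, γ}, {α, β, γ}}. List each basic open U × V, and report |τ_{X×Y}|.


Basis B = {∅ × ∅, {d} × {β}, {d} × {γ}, {e} × {β}, {e} × {γ}, {d} × {α, γ}, {d} × {β, γ}, {d, e} × {β}, {d, e} × {γ}, {e} × {α, γ}, {e} × {β, γ}, {e, f} × {β}, {e, f} × {γ}, {d} × {α, β, γ}, {d, e, f} × {β}, {d, e, f} × {γ}, {e} × {α, β, γ}, {d, e} × {α, γ}, {d, e} × {β, γ}, {e, f} × {α, γ}, {e, f} × {β, γ}, {d, e} × {α, β, γ}, {d, e, f} × {α, γ}, {d, e, f} × {β, γ}, {e, f} × {α, β, γ}, {d, e, f} × {α, β, γ}}; |τ_{X×Y}| = 108.

Enumerate products U × V with U ∈ τ_X, V ∈ τ_Y (deduplicated):
  ∅ × ∅ = {} (∅)
  {d} × {β} = {(d,β)}
  {d} × {γ} = {(d,γ)}
  {e} × {β} = {(e,β)}
  {e} × {γ} = {(e,γ)}
  {d} × {α, γ} = {(d,α), (d,γ)}
  {d} × {β, γ} = {(d,β), (d,γ)}
  {d, e} × {β} = {(d,β), (e,β)}
  {d, e} × {γ} = {(d,γ), (e,γ)}
  {e} × {α, γ} = {(e,α), (e,γ)}
  {e} × {β, γ} = {(e,β), (e,γ)}
  {e, f} × {β} = {(e,β), (f,β)}
  {e, f} × {γ} = {(e,γ), (f,γ)}
  {d} × {α, β, γ} = {(d,α), (d,β), (d,γ)}
  {d, e, f} × {β} = {(d,β), (e,β), (f,β)}
  {d, e, f} × {γ} = {(d,γ), (e,γ), (f,γ)}
  {e} × {α, β, γ} = {(e,α), (e,β), (e,γ)}
  {d, e} × {α, γ} = {(d,α), (d,γ), (e,α), (e,γ)}
  {d, e} × {β, γ} = {(d,β), (d,γ), (e,β), (e,γ)}
  {e, f} × {α, γ} = {(e,α), (e,γ), (f,α), (f,γ)}
  {e, f} × {β, γ} = {(e,β), (e,γ), (f,β), (f,γ)}
  {d, e} × {α, β, γ} = {(d,α), (d,β), (d,γ), (e,α), (e,β), (e,γ)}
  {d, e, f} × {α, γ} = {(d,α), (d,γ), (e,α), (e,γ), (f,α), (f,γ)}
  {d, e, f} × {β, γ} = {(d,β), (d,γ), (e,β), (e,γ), (f,β), (f,γ)}
  {e, f} × {α, β, γ} = {(e,α), (e,β), (e,γ), (f,α), (f,β), (f,γ)}
  {d, e, f} × {α, β, γ} = {(d,α), (d,β), (d,γ), (e,α), (e,β), (e,γ), (f,α), (f,β), (f,γ)}
These 26 distinct sets form the basis B.
Close under arbitrary unions to get τ_{X×Y}; counting gives |τ_{X×Y}| = 108.


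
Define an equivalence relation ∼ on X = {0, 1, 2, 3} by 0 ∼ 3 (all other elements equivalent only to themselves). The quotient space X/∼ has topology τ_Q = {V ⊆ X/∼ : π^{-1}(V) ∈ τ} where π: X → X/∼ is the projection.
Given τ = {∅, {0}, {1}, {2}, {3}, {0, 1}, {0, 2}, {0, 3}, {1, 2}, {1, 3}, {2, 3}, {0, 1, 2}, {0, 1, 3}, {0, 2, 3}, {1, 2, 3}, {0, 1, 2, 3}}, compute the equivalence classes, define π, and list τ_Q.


X/∼ = {[0=3], [1], [2]}; |τ_Q| = 8.

Equivalence classes: [0=3], [1], [2].
Quotient map π: X → X/∼ sends 0 ↦ [0=3], 1 ↦ [1], 2 ↦ [2], 3 ↦ [0=3].
For each subset V ⊆ X/∼, compute π^{-1}(V) ⊆ X and check whether π^{-1}(V) ∈ τ. V is open in τ_Q iff π^{-1}(V) ∈ τ.
  V = {}: π^{-1}(V) = ∅ ∈ τ ✓.
  V = {[0=3]}: π^{-1}(V) = {0, 3} ∈ τ ✓.
  V = {[1]}: π^{-1}(V) = {1} ∈ τ ✓.
  V = {[0=3], [1]}: π^{-1}(V) = {0, 1, 3} ∈ τ ✓.
  V = {[2]}: π^{-1}(V) = {2} ∈ τ ✓.
  V = {[0=3], [2]}: π^{-1}(V) = {0, 2, 3} ∈ τ ✓.
  V = {[1], [2]}: π^{-1}(V) = {1, 2} ∈ τ ✓.
  V = {[0=3], [1], [2]}: π^{-1}(V) = {0, 1, 2, 3} ∈ τ ✓.
Open sets in the quotient: τ_Q = {{}, {[0=3]}, {[1]}, {[0=3], [1]}, {[2]}, {[0=3], [2]}, {[1], [2]}, {[0=3], [1], [2]}} (8 elements).


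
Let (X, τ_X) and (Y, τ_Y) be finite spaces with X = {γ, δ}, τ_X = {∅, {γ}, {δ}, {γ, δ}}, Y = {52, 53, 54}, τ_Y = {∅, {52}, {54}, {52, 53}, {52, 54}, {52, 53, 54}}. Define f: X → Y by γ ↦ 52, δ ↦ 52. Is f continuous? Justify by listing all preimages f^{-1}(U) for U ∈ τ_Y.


f IS continuous.

Compute f^{-1}(U) for each U ∈ τ_Y:
  U = ∅: f^{-1}(U) = ∅ ∈ τ_X ✓.
  U = {52}: f^{-1}(U) = {γ, δ} ∈ τ_X ✓.
  U = {54}: f^{-1}(U) = ∅ ∈ τ_X ✓.
  U = {52, 53}: f^{-1}(U) = {γ, δ} ∈ τ_X ✓.
  U = {52, 54}: f^{-1}(U) = {γ, δ} ∈ τ_X ✓.
  U = {52, 53, 54}: f^{-1}(U) = {γ, δ} ∈ τ_X ✓.
Every preimage lies in τ_X, so f IS continuous.


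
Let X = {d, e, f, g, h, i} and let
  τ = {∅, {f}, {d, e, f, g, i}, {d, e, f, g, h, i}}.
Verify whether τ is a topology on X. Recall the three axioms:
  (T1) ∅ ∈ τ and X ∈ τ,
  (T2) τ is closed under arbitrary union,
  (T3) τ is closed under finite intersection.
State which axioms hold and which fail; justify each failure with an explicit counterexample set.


τ IS a topology on X.

Axiom (T1): ∅ ∈ τ? Yes; X ∈ τ? Yes.
Axiom (T2/T3): check pairwise unions and intersections of members of τ.
All pairwise intersections and unions checked — each lies in τ. Therefore τ satisfies (T1), (T2), (T3): it IS a topology on X.


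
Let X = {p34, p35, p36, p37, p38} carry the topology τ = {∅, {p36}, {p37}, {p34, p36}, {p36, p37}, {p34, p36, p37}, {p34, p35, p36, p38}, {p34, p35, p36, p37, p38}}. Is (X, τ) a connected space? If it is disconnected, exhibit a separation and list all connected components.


(X, τ) is disconnected; components = [{p37}, {p34, p35, p36, p38}].

Find clopen sets (U ∈ τ with X ∖ U ∈ τ):
  U = ∅, X ∖ U = {p34, p35, p36, p37, p38} — both open, so U is clopen.
  U = {p37}, X ∖ U = {p34, p35, p36, p38} — both open, so U is clopen.
  U = {p34, p35, p36, p38}, X ∖ U = {p37} — both open, so U is clopen.
  U = {p34, p35, p36, p37, p38}, X ∖ U = ∅ — both open, so U is clopen.
Nontrivial clopen(s) exist: e.g. {p37}. So (X, τ) is disconnected.
Compute connected components by grouping points that agree on all clopens:
  component: {p37}
  component: {p34, p35, p36, p38}


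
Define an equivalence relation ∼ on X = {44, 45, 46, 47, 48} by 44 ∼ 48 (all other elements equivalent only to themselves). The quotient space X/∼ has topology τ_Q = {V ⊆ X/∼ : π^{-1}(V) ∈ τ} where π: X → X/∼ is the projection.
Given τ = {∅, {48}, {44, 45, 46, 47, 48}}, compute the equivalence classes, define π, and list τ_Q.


X/∼ = {[44=48], [45], [46], [47]}; |τ_Q| = 2.

Equivalence classes: [44=48], [45], [46], [47].
Quotient map π: X → X/∼ sends 44 ↦ [44=48], 45 ↦ [45], 46 ↦ [46], 47 ↦ [47], 48 ↦ [44=48].
For each subset V ⊆ X/∼, compute π^{-1}(V) ⊆ X and check whether π^{-1}(V) ∈ τ. V is open in τ_Q iff π^{-1}(V) ∈ τ.
  V = {}: π^{-1}(V) = ∅ ∈ τ ✓.
  V = {[44=48]}: π^{-1}(V) = {44, 48} ∉ τ ✗.
  V = {[45]}: π^{-1}(V) = {45} ∉ τ ✗.
  V = {[44=48], [45]}: π^{-1}(V) = {44, 45, 48} ∉ τ ✗.
  V = {[46]}: π^{-1}(V) = {46} ∉ τ ✗.
  V = {[44=48], [46]}: π^{-1}(V) = {44, 46, 48} ∉ τ ✗.
  V = {[45], [46]}: π^{-1}(V) = {45, 46} ∉ τ ✗.
  V = {[44=48], [45], [46]}: π^{-1}(V) = {44, 45, 46, 48} ∉ τ ✗.
  V = {[47]}: π^{-1}(V) = {47} ∉ τ ✗.
  V = {[44=48], [47]}: π^{-1}(V) = {44, 47, 48} ∉ τ ✗.
  V = {[45], [47]}: π^{-1}(V) = {45, 47} ∉ τ ✗.
  V = {[44=48], [45], [47]}: π^{-1}(V) = {44, 45, 47, 48} ∉ τ ✗.
  V = {[46], [47]}: π^{-1}(V) = {46, 47} ∉ τ ✗.
  V = {[44=48], [46], [47]}: π^{-1}(V) = {44, 46, 47, 48} ∉ τ ✗.
  V = {[45], [46], [47]}: π^{-1}(V) = {45, 46, 47} ∉ τ ✗.
  V = {[44=48], [45], [46], [47]}: π^{-1}(V) = {44, 45, 46, 47, 48} ∈ τ ✓.
Open sets in the quotient: τ_Q = {{}, {[44=48], [45], [46], [47]}} (2 elements).


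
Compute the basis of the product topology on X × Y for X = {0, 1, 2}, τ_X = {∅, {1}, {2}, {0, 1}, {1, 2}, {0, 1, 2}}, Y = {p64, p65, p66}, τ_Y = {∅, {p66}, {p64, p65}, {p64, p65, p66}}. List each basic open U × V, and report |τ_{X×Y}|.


Basis B = {∅ × ∅, {1} × {p66}, {2} × {p66}, {0, 1} × {p66}, {1} × {p64, p65}, {1, 2} × {p66}, {2} × {p64, p65}, {0, 1, 2} × {p66}, {1} × {p64, p65, p66}, {2} × {p64, p65, p66}, {0, 1} × {p64, p65}, {1, 2} × {p64, p65}, {0, 1} × {p64, p65, p66}, {0, 1, 2} × {p64, p65}, {1, 2} × {p64, p65, p66}, {0, 1, 2} × {p64, p65, p66}}; |τ_{X×Y}| = 36.

Enumerate products U × V with U ∈ τ_X, V ∈ τ_Y (deduplicated):
  ∅ × ∅ = {} (∅)
  {1} × {p66} = {(1,p66)}
  {2} × {p66} = {(2,p66)}
  {0, 1} × {p66} = {(0,p66), (1,p66)}
  {1} × {p64, p65} = {(1,p64), (1,p65)}
  {1, 2} × {p66} = {(1,p66), (2,p66)}
  {2} × {p64, p65} = {(2,p64), (2,p65)}
  {0, 1, 2} × {p66} = {(0,p66), (1,p66), (2,p66)}
  {1} × {p64, p65, p66} = {(1,p64), (1,p65), (1,p66)}
  {2} × {p64, p65, p66} = {(2,p64), (2,p65), (2,p66)}
  {0, 1} × {p64, p65} = {(0,p64), (0,p65), (1,p64), (1,p65)}
  {1, 2} × {p64, p65} = {(1,p64), (1,p65), (2,p64), (2,p65)}
  {0, 1} × {p64, p65, p66} = {(0,p64), (0,p65), (0,p66), (1,p64), (1,p65), (1,p66)}
  {0, 1, 2} × {p64, p65} = {(0,p64), (0,p65), (1,p64), (1,p65), (2,p64), (2,p65)}
  {1, 2} × {p64, p65, p66} = {(1,p64), (1,p65), (1,p66), (2,p64), (2,p65), (2,p66)}
  {0, 1, 2} × {p64, p65, p66} = {(0,p64), (0,p65), (0,p66), (1,p64), (1,p65), (1,p66), (2,p64), (2,p65), (2,p66)}
These 16 distinct sets form the basis B.
Close under arbitrary unions to get τ_{X×Y}; counting gives |τ_{X×Y}| = 36.


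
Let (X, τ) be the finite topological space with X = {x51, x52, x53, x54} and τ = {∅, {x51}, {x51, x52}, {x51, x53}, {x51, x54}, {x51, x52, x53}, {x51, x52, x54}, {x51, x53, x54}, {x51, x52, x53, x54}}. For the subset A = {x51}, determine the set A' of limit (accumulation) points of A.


A' = {x52, x53, x54}

For each x ∈ X, list the open sets U ∈ τ with x ∈ U, then check whether U ∩ (A ∖ {x}) ≠ ∅ for every such U.
  x = x51: open {x51} ∋ x has {x51} ∩ (A ∖ {x51}) = ∅, so x is NOT a limit point.
  x = x52: opens ∋ x are {x51, x52}, {x51, x52, x53}, {x51, x52, x54}, {x51, x52, x53, x54}; each meets A ∖ {x52}, so x IS a limit point.
  x = x53: opens ∋ x are {x51, x53}, {x51, x52, x53}, {x51, x53, x54}, {x51, x52, x53, x54}; each meets A ∖ {x53}, so x IS a limit point.
  x = x54: opens ∋ x are {x51, x54}, {x51, x52, x54}, {x51, x53, x54}, {x51, x52, x53, x54}; each meets A ∖ {x54}, so x IS a limit point.
Collecting: A' = {x52, x53, x54}.


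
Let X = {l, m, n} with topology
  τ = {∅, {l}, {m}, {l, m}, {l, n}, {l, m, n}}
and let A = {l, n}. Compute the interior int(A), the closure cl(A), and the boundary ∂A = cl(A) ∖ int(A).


int(A) = {l, n}, cl(A) = {l, n}, ∂A = ∅.

Closed sets in (X, τ) are complements of opens:
  closed(X, τ) = {∅, {m}, {n}, {l, n}, {m, n}, {l, m, n}}.
int(A) = ⋃ {U ∈ τ : U ⊆ A}. Opens contained in A: ∅, {l}, {l, n}.
Taking the union of these: int(A) = {l, n}.
cl(A) = ⋂ {C closed : A ⊆ C}. Closed sets containing A: {l, n}, {l, m, n}.
Intersecting these: cl(A) = {l, n}.
∂A = cl(A) ∖ int(A) = {l, n} ∖ {l, n} = ∅.


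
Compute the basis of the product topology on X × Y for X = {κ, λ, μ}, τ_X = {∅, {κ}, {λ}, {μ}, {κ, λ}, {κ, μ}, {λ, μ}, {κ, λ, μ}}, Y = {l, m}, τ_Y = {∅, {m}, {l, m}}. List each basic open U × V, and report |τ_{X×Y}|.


Basis B = {∅ × ∅, {κ} × {m}, {λ} × {m}, {μ} × {m}, {κ} × {l, m}, {κ, λ} × {m}, {κ, μ} × {m}, {λ} × {l, m}, {λ, μ} × {m}, {μ} × {l, m}, {κ, λ, μ} × {m}, {κ, λ} × {l, m}, {κ, μ} × {l, m}, {λ, μ} × {l, m}, {κ, λ, μ} × {l, m}}; |τ_{X×Y}| = 27.

Enumerate products U × V with U ∈ τ_X, V ∈ τ_Y (deduplicated):
  ∅ × ∅ = {} (∅)
  {κ} × {m} = {(κ,m)}
  {λ} × {m} = {(λ,m)}
  {μ} × {m} = {(μ,m)}
  {κ} × {l, m} = {(κ,l), (κ,m)}
  {κ, λ} × {m} = {(κ,m), (λ,m)}
  {κ, μ} × {m} = {(κ,m), (μ,m)}
  {λ} × {l, m} = {(λ,l), (λ,m)}
  {λ, μ} × {m} = {(λ,m), (μ,m)}
  {μ} × {l, m} = {(μ,l), (μ,m)}
  {κ, λ, μ} × {m} = {(κ,m), (λ,m), (μ,m)}
  {κ, λ} × {l, m} = {(κ,l), (κ,m), (λ,l), (λ,m)}
  {κ, μ} × {l, m} = {(κ,l), (κ,m), (μ,l), (μ,m)}
  {λ, μ} × {l, m} = {(λ,l), (λ,m), (μ,l), (μ,m)}
  {κ, λ, μ} × {l, m} = {(κ,l), (κ,m), (λ,l), (λ,m), (μ,l), (μ,m)}
These 15 distinct sets form the basis B.
Close under arbitrary unions to get τ_{X×Y}; counting gives |τ_{X×Y}| = 27.


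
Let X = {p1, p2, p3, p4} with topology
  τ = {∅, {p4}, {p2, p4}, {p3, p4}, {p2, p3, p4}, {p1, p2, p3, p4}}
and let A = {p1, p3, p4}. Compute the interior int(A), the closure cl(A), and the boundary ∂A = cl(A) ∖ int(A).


int(A) = {p3, p4}, cl(A) = {p1, p2, p3, p4}, ∂A = {p1, p2}.

Closed sets in (X, τ) are complements of opens:
  closed(X, τ) = {∅, {p1}, {p1, p2}, {p1, p3}, {p1, p2, p3}, {p1, p2, p3, p4}}.
int(A) = ⋃ {U ∈ τ : U ⊆ A}. Opens contained in A: ∅, {p4}, {p3, p4}.
Taking the union of these: int(A) = {p3, p4}.
cl(A) = ⋂ {C closed : A ⊆ C}. Closed sets containing A: {p1, p2, p3, p4}.
Intersecting these: cl(A) = {p1, p2, p3, p4}.
∂A = cl(A) ∖ int(A) = {p1, p2, p3, p4} ∖ {p3, p4} = {p1, p2}.


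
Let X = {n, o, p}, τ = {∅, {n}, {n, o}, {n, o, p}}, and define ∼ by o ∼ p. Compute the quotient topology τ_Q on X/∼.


X/∼ = {[n], [o=p]}; |τ_Q| = 3.

Equivalence classes: [n], [o=p].
Quotient map π: X → X/∼ sends n ↦ [n], o ↦ [o=p], p ↦ [o=p].
For each subset V ⊆ X/∼, compute π^{-1}(V) ⊆ X and check whether π^{-1}(V) ∈ τ. V is open in τ_Q iff π^{-1}(V) ∈ τ.
  V = {}: π^{-1}(V) = ∅ ∈ τ ✓.
  V = {[n]}: π^{-1}(V) = {n} ∈ τ ✓.
  V = {[o=p]}: π^{-1}(V) = {o, p} ∉ τ ✗.
  V = {[n], [o=p]}: π^{-1}(V) = {n, o, p} ∈ τ ✓.
Open sets in the quotient: τ_Q = {{}, {[n]}, {[n], [o=p]}} (3 elements).


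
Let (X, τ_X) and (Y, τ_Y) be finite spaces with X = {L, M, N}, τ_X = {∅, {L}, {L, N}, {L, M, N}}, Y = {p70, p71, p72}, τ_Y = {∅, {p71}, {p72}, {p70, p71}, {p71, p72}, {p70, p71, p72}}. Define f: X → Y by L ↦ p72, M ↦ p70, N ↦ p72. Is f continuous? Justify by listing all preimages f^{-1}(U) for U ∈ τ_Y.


f is NOT continuous.

Compute f^{-1}(U) for each U ∈ τ_Y:
  U = ∅: f^{-1}(U) = ∅ ∈ τ_X ✓.
  U = {p71}: f^{-1}(U) = ∅ ∈ τ_X ✓.
  U = {p72}: f^{-1}(U) = {L, N} ∈ τ_X ✓.
  U = {p70, p71}: f^{-1}(U) = {M} ∉ τ_X ✗.
  U = {p71, p72}: f^{-1}(U) = {L, N} ∈ τ_X ✓.
  U = {p70, p71, p72}: f^{-1}(U) = {L, M, N} ∈ τ_X ✓.
Found U = {p70, p71} with f^{-1}(U) = {M} not in τ_X. Therefore f is NOT continuous.


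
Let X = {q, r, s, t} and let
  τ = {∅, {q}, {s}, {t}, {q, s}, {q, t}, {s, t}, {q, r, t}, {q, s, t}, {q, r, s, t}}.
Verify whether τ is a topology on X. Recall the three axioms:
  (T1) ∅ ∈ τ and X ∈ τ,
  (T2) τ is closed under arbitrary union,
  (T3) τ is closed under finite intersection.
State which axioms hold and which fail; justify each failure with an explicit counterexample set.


τ IS a topology on X.

Axiom (T1): ∅ ∈ τ? Yes; X ∈ τ? Yes.
Axiom (T2/T3): check pairwise unions and intersections of members of τ.
All pairwise intersections and unions checked — each lies in τ. Therefore τ satisfies (T1), (T2), (T3): it IS a topology on X.


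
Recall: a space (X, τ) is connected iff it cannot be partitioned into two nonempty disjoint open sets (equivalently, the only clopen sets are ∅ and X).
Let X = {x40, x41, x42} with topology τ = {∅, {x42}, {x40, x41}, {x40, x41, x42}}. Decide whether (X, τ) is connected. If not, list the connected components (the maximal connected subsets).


(X, τ) is disconnected; components = [{x42}, {x40, x41}].

Find clopen sets (U ∈ τ with X ∖ U ∈ τ):
  U = ∅, X ∖ U = {x40, x41, x42} — both open, so U is clopen.
  U = {x42}, X ∖ U = {x40, x41} — both open, so U is clopen.
  U = {x40, x41}, X ∖ U = {x42} — both open, so U is clopen.
  U = {x40, x41, x42}, X ∖ U = ∅ — both open, so U is clopen.
Nontrivial clopen(s) exist: e.g. {x42}. So (X, τ) is disconnected.
Compute connected components by grouping points that agree on all clopens:
  component: {x42}
  component: {x40, x41}


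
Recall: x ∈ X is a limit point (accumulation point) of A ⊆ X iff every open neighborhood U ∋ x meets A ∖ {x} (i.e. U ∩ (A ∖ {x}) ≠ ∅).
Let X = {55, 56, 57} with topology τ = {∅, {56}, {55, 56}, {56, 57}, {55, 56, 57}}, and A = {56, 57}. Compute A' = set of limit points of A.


A' = {55, 57}

For each x ∈ X, list the open sets U ∈ τ with x ∈ U, then check whether U ∩ (A ∖ {x}) ≠ ∅ for every such U.
  x = 55: opens ∋ x are {55, 56}, {55, 56, 57}; each meets A ∖ {55}, so x IS a limit point.
  x = 56: open {56} ∋ x has {56} ∩ (A ∖ {56}) = ∅, so x is NOT a limit point.
  x = 57: opens ∋ x are {56, 57}, {55, 56, 57}; each meets A ∖ {57}, so x IS a limit point.
Collecting: A' = {55, 57}.


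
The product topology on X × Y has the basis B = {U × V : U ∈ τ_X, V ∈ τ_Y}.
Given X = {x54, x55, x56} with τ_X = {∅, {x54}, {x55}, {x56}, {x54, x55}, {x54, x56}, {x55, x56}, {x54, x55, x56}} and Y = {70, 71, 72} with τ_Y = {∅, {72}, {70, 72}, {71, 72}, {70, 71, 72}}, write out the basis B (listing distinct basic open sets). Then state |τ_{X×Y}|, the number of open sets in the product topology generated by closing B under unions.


Basis B = {∅ × ∅, {x54} × {72}, {x55} × {72}, {x56} × {72}, {x54} × {70, 72}, {x54} × {71, 72}, {x54, x55} × {72}, {x54, x56} × {72}, {x55} × {70, 72}, {x55} × {71, 72}, {x55, x56} × {72}, {x56} × {70, 72}, {x56} × {71, 72}, {x54} × {70, 71, 72}, {x54, x55, x56} × {72}, {x55} × {70, 71, 72}, {x56} × {70, 71, 72}, {x54, x55} × {70, 72}, {x54, x56} × {70, 72}, {x54, x55} × {71, 72}, {x54, x56} × {71, 72}, {x55, x56} × {70, 72}, {x55, x56} × {71, 72}, {x54, x55} × {70, 71, 72}, {x54, x56} × {70, 71, 72}, {x54, x55, x56} × {70, 72}, {x54, x55, x56} × {71, 72}, {x55, x56} × {70, 71, 72}, {x54, x55, x56} × {70, 71, 72}}; |τ_{X×Y}| = 125.

Enumerate products U × V with U ∈ τ_X, V ∈ τ_Y (deduplicated):
  ∅ × ∅ = {} (∅)
  {x54} × {72} = {(x54,72)}
  {x55} × {72} = {(x55,72)}
  {x56} × {72} = {(x56,72)}
  {x54} × {70, 72} = {(x54,70), (x54,72)}
  {x54} × {71, 72} = {(x54,71), (x54,72)}
  {x54, x55} × {72} = {(x54,72), (x55,72)}
  {x54, x56} × {72} = {(x54,72), (x56,72)}
  {x55} × {70, 72} = {(x55,70), (x55,72)}
  {x55} × {71, 72} = {(x55,71), (x55,72)}
  {x55, x56} × {72} = {(x55,72), (x56,72)}
  {x56} × {70, 72} = {(x56,70), (x56,72)}
  {x56} × {71, 72} = {(x56,71), (x56,72)}
  {x54} × {70, 71, 72} = {(x54,70), (x54,71), (x54,72)}
  {x54, x55, x56} × {72} = {(x54,72), (x55,72), (x56,72)}
  {x55} × {70, 71, 72} = {(x55,70), (x55,71), (x55,72)}
  {x56} × {70, 71, 72} = {(x56,70), (x56,71), (x56,72)}
  {x54, x55} × {70, 72} = {(x54,70), (x54,72), (x55,70), (x55,72)}
  {x54, x56} × {70, 72} = {(x54,70), (x54,72), (x56,70), (x56,72)}
  {x54, x55} × {71, 72} = {(x54,71), (x54,72), (x55,71), (x55,72)}
  {x54, x56} × {71, 72} = {(x54,71), (x54,72), (x56,71), (x56,72)}
  {x55, x56} × {70, 72} = {(x55,70), (x55,72), (x56,70), (x56,72)}
  {x55, x56} × {71, 72} = {(x55,71), (x55,72), (x56,71), (x56,72)}
  {x54, x55} × {70, 71, 72} = {(x54,70), (x54,71), (x54,72), (x55,70), (x55,71), (x55,72)}
  {x54, x56} × {70, 71, 72} = {(x54,70), (x54,71), (x54,72), (x56,70), (x56,71), (x56,72)}
  {x54, x55, x56} × {70, 72} = {(x54,70), (x54,72), (x55,70), (x55,72), (x56,70), (x56,72)}
  {x54, x55, x56} × {71, 72} = {(x54,71), (x54,72), (x55,71), (x55,72), (x56,71), (x56,72)}
  {x55, x56} × {70, 71, 72} = {(x55,70), (x55,71), (x55,72), (x56,70), (x56,71), (x56,72)}
  {x54, x55, x56} × {70, 71, 72} = {(x54,70), (x54,71), (x54,72), (x55,70), (x55,71), (x55,72), (x56,70), (x56,71), (x56,72)}
These 29 distinct sets form the basis B.
Close under arbitrary unions to get τ_{X×Y}; counting gives |τ_{X×Y}| = 125.


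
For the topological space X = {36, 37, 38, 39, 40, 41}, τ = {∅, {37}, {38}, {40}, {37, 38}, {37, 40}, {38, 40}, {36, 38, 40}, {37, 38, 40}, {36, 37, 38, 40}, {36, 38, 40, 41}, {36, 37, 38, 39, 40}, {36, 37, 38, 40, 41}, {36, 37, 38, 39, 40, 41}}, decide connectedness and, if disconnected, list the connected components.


(X, τ) is connected.

Find clopen sets (U ∈ τ with X ∖ U ∈ τ):
  U = ∅, X ∖ U = {36, 37, 38, 39, 40, 41} — both open, so U is clopen.
  U = {36, 37, 38, 39, 40, 41}, X ∖ U = ∅ — both open, so U is clopen.
Only trivial clopens (∅ and X) exist, so (X, τ) is connected.
Compute connected components by grouping points that agree on all clopens:
  component: {36, 37, 38, 39, 40, 41}


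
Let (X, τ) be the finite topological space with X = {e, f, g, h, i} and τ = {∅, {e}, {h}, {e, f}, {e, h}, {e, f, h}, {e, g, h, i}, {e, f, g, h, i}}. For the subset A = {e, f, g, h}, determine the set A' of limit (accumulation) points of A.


A' = {f, g, i}

For each x ∈ X, list the open sets U ∈ τ with x ∈ U, then check whether U ∩ (A ∖ {x}) ≠ ∅ for every such U.
  x = e: open {e} ∋ x has {e} ∩ (A ∖ {e}) = ∅, so x is NOT a limit point.
  x = f: opens ∋ x are {e, f}, {e, f, h}, {e, f, g, h, i}; each meets A ∖ {f}, so x IS a limit point.
  x = g: opens ∋ x are {e, g, h, i}, {e, f, g, h, i}; each meets A ∖ {g}, so x IS a limit point.
  x = h: open {h} ∋ x has {h} ∩ (A ∖ {h}) = ∅, so x is NOT a limit point.
  x = i: opens ∋ x are {e, g, h, i}, {e, f, g, h, i}; each meets A ∖ {i}, so x IS a limit point.
Collecting: A' = {f, g, i}.


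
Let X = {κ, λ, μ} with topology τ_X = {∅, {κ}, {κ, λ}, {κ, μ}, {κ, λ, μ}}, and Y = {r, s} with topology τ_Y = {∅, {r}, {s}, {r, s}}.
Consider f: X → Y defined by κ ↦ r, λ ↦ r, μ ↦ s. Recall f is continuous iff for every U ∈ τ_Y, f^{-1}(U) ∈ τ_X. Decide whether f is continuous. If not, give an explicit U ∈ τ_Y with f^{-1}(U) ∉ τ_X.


f is NOT continuous.

Compute f^{-1}(U) for each U ∈ τ_Y:
  U = ∅: f^{-1}(U) = ∅ ∈ τ_X ✓.
  U = {r}: f^{-1}(U) = {κ, λ} ∈ τ_X ✓.
  U = {s}: f^{-1}(U) = {μ} ∉ τ_X ✗.
  U = {r, s}: f^{-1}(U) = {κ, λ, μ} ∈ τ_X ✓.
Found U = {s} with f^{-1}(U) = {μ} not in τ_X. Therefore f is NOT continuous.


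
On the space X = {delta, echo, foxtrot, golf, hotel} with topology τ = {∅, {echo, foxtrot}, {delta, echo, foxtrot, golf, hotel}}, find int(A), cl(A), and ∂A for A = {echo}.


int(A) = ∅, cl(A) = {delta, echo, foxtrot, golf, hotel}, ∂A = {delta, echo, foxtrot, golf, hotel}.

Closed sets in (X, τ) are complements of opens:
  closed(X, τ) = {∅, {delta, golf, hotel}, {delta, echo, foxtrot, golf, hotel}}.
int(A) = ⋃ {U ∈ τ : U ⊆ A}. Opens contained in A: ∅.
Taking the union of these: int(A) = ∅.
cl(A) = ⋂ {C closed : A ⊆ C}. Closed sets containing A: {delta, echo, foxtrot, golf, hotel}.
Intersecting these: cl(A) = {delta, echo, foxtrot, golf, hotel}.
∂A = cl(A) ∖ int(A) = {delta, echo, foxtrot, golf, hotel} ∖ ∅ = {delta, echo, foxtrot, golf, hotel}.


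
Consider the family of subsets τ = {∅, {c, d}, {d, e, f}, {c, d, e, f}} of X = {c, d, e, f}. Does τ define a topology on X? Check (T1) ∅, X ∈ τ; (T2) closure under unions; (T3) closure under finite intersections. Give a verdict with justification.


τ is NOT a topology on X.

Axiom (T1): ∅ ∈ τ? Yes; X ∈ τ? Yes.
Axiom (T2/T3): check pairwise unions and intersections of members of τ.
Counterexample for (T3): {c, d} ∩ {d, e, f} = {d} ∉ τ. Therefore τ is NOT a topology.


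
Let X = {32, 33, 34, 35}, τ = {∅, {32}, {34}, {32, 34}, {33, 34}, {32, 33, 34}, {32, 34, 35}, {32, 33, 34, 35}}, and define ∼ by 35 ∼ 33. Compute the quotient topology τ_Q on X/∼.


X/∼ = {[32], [33=35], [34]}; |τ_Q| = 5.

Equivalence classes: [32], [33=35], [34].
Quotient map π: X → X/∼ sends 32 ↦ [32], 33 ↦ [33=35], 34 ↦ [34], 35 ↦ [33=35].
For each subset V ⊆ X/∼, compute π^{-1}(V) ⊆ X and check whether π^{-1}(V) ∈ τ. V is open in τ_Q iff π^{-1}(V) ∈ τ.
  V = {}: π^{-1}(V) = ∅ ∈ τ ✓.
  V = {[32]}: π^{-1}(V) = {32} ∈ τ ✓.
  V = {[33=35]}: π^{-1}(V) = {33, 35} ∉ τ ✗.
  V = {[32], [33=35]}: π^{-1}(V) = {32, 33, 35} ∉ τ ✗.
  V = {[34]}: π^{-1}(V) = {34} ∈ τ ✓.
  V = {[32], [34]}: π^{-1}(V) = {32, 34} ∈ τ ✓.
  V = {[33=35], [34]}: π^{-1}(V) = {33, 34, 35} ∉ τ ✗.
  V = {[32], [33=35], [34]}: π^{-1}(V) = {32, 33, 34, 35} ∈ τ ✓.
Open sets in the quotient: τ_Q = {{}, {[32]}, {[34]}, {[32], [34]}, {[32], [33=35], [34]}} (5 elements).


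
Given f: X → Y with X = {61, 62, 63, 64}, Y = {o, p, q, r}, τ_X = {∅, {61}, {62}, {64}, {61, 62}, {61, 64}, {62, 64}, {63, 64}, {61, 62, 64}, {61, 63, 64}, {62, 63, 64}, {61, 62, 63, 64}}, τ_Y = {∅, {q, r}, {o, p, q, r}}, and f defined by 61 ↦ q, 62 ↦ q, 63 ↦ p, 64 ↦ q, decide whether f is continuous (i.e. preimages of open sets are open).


f IS continuous.

Compute f^{-1}(U) for each U ∈ τ_Y:
  U = ∅: f^{-1}(U) = ∅ ∈ τ_X ✓.
  U = {q, r}: f^{-1}(U) = {61, 62, 64} ∈ τ_X ✓.
  U = {o, p, q, r}: f^{-1}(U) = {61, 62, 63, 64} ∈ τ_X ✓.
Every preimage lies in τ_X, so f IS continuous.
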